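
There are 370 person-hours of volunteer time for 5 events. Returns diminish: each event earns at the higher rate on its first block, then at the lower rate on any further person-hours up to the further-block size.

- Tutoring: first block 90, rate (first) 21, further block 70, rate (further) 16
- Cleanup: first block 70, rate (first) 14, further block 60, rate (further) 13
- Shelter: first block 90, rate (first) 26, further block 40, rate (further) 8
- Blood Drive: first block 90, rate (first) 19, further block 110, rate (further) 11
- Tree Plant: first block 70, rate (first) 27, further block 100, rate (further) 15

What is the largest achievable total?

8310

Order all 10 blocks by rate: Tree Plant/first 27 > Shelter/first 26 > Tutoring/first 21 > Blood Drive/first 19 > Tutoring/second 16 > Tree Plant/second 15 > Cleanup/first 14 > Cleanup/second 13 > Blood Drive/second 11 > Shelter/second 8.
Tree Plant first at 27: fill all 70 ; 300 left.
Fill Shelter first block (90 at 26) ; 210 left.
Fill Tutoring first block (90 at 21) ; 120 left.
Fill Blood Drive first block (90 at 19) ; 30 left.
Tutoring/second: +30 of 70 at 16; pool empty.
Total = 27×70 + 26×90 + 21×90 + 19×90 + 16×30 = 8310.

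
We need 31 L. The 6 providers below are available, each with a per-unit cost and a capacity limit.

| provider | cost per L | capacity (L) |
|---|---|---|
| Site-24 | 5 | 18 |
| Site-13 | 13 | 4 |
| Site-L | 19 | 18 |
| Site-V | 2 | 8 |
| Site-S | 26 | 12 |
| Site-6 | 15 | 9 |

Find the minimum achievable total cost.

Fill from the cheapest provider first.
Site-V at 2: take all 8 L — 23 still needed.
Site-24 (5): use full 18 — 5 L to go.
Site-13 (13): use full 4 — 1 L to go.
Site-6 at 15: take 1 of its 9 — requirement met.
Site-L, Site-S: unused.
Cost = 8×2 + 18×5 + 4×13 + 1×15 = 173.

173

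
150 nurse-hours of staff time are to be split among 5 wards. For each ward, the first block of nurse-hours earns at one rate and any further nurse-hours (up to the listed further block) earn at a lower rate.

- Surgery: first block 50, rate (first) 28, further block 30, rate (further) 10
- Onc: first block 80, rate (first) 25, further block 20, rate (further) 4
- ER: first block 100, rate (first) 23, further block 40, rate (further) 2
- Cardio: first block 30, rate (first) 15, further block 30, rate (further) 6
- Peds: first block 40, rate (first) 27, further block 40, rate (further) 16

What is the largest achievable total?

3980

Rank every tier by rate: Surgery/tier1 28 > Peds/tier1 27 > Onc/tier1 25 > ER/tier1 23 > Peds/tier2 16 > Cardio/tier1 15 > Surgery/tier2 10 > Cardio/tier2 6 > Onc/tier2 4 > ER/tier2 2.
Surgery/tier1 (28): +50 — 100 left.
Fill Peds tier1 block (40 at 27) — 60 left.
60 remain; put them into Onc tier1 at 25.
Total = 28×50 + 27×40 + 25×60 = 3980.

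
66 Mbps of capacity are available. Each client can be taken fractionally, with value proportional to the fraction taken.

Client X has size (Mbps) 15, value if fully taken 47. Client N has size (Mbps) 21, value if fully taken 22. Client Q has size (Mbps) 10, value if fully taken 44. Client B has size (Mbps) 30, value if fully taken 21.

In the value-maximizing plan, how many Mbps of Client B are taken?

20

Rank by value-to-size ratio: Client Q 44/10≈4.4, Client X 47/15≈3.13, Client N 22/21≈1.05, Client B 21/30≈0.7.
Client Q: take in full, 10 Mbps for value 44 ; 56 left.
Client X: take in full, 15 Mbps for value 47 ; 41 left.
Take all of Client N (21 Mbps, value 22) ; 20 Mbps left.
Fill the last 20 Mbps with part of Client B: 20/30 of it earns 14.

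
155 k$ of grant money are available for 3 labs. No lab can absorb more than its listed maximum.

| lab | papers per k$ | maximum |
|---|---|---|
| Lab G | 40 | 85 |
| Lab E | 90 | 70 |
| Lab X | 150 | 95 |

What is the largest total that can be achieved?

19650

Order the labs by papers per k$: Lab X 150 > Lab E 90 > Lab G 40.
Give Lab X 95 to hit its cap of 95 ; 60 left.
Lab E: +60 (room for 70) → 60. Pool exhausted.
Total = 90×60 + 150×95 = 19650.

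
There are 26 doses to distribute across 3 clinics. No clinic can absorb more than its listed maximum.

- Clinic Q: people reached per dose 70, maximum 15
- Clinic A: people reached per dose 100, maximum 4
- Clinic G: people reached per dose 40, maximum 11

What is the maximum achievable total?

Highest people reached per dose first: Clinic A 100 > Clinic Q 70 > Clinic G 40.
Clinic A: +4 to 4 (cap) → 22 left.
Clinic Q takes 15 to reach its cap of 15 → 7 left.
Clinic G: +7 (room for 11) → 7. Pool exhausted.
Total = 70×15 + 100×4 + 40×7 = 1730.

1730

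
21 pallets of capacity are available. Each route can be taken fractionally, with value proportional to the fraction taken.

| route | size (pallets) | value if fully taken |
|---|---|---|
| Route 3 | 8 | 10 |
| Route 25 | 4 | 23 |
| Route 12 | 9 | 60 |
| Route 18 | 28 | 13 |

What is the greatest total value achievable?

Best value per unit of size first: Route 12 60/9≈6.67, Route 25 23/4≈5.75, Route 3 10/8≈1.25, Route 18 13/28≈0.464.
All 9 pallets of Route 12 fit (value 60) — 12 remain.
All 4 pallets of Route 25 fit (value 23) — 8 remain.
Take all of Route 3 (8 pallets, value 10) — 0 pallets left.
Total value = 93.

93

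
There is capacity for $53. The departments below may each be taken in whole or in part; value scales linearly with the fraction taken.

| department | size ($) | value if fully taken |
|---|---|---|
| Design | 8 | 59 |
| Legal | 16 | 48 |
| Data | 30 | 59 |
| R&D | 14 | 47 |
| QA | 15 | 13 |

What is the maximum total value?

183.5

Sort by value density: Design 59/8≈7.38, R&D 47/14≈3.36, Legal 48/16≈3, Data 59/30≈1.97, QA 13/15≈0.867.
Take all of Design (8 $, value 59) ; 45 $ left.
All 14 $ of R&D fit (value 47) ; 31 remain.
Legal: take in full, 16 $ for value 48 ; 15 left.
Fill the last 15 $ with part of Data: 15/30 of it earns 29.5.
Total value = 183.5.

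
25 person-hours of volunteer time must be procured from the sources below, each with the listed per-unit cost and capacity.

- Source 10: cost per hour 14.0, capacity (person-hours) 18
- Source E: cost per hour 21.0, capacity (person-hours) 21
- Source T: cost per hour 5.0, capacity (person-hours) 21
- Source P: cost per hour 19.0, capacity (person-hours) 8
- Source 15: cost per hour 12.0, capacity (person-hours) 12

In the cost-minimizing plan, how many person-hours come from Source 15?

Fill from the cheapest source first.
Take 21 from Source T at 5.0 ; need 4 more.
Source 15 (12.0): take the remaining 4 ; done.
Source 10, Source P, Source E: unused.

4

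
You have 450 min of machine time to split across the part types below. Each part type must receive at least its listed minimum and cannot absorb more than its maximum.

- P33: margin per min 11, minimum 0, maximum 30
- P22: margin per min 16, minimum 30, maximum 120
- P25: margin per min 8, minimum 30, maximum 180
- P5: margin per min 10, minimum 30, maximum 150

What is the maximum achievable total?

4950

Meeting every minimum uses 0+30+30+30 = 90 min, leaving 360.
Rank by margin per min: P22 16 > P33 11 > P5 10 > P25 8.
P22: +90 to 120 (cap) ; 270 left.
P33 takes 30 more to reach its cap of 30 ; 240 left.
P5: +120 to 150 (cap) ; 120 left.
P25: +120 (room for 150) → 150. Pool exhausted.
Total = 11×30 + 16×120 + 8×150 + 10×150 = 4950.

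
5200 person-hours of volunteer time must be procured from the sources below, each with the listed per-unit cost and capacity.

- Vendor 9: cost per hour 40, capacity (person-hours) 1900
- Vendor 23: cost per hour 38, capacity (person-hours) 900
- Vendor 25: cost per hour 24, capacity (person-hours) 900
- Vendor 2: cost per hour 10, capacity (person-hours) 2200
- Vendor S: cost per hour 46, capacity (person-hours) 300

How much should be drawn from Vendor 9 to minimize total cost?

Fill from the cheapest source first.
Vendor 2 at 10: take all 2200 person-hours ; 3000 still needed.
Take 900 from Vendor 25 at 24 ; need 2100 more.
Vendor 23 (38): use full 900 ; 1200 person-hours to go.
Take 1200 from Vendor 9 at 40 to finish.
Vendor S: unused.

1200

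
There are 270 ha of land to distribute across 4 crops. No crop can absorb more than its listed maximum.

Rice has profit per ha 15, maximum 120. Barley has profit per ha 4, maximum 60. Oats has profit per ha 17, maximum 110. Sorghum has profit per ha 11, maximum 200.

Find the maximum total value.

Order the crops by profit per ha: Oats 17 > Rice 15 > Sorghum 11 > Barley 4.
Oats takes 110 to reach its cap of 110 ; 160 left.
Rice: +120 to 120 (cap) ; 40 left.
Sorghum: +40 (room for 200) → 40. Pool exhausted.
Total = 15×120 + 17×110 + 11×40 = 4110.

4110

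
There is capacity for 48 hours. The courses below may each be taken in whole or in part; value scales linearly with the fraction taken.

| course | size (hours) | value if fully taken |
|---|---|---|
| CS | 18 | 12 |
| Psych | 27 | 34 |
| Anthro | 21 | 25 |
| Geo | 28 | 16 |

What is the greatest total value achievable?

Sort by value density: Psych 34/27≈1.26, Anthro 25/21≈1.19, CS 12/18≈0.667, Geo 16/28≈0.571.
All 27 hours of Psych fit (value 34) ; 21 remain.
Take all of Anthro (21 hours, value 25) ; 0 hours left.
Total value = 59.

59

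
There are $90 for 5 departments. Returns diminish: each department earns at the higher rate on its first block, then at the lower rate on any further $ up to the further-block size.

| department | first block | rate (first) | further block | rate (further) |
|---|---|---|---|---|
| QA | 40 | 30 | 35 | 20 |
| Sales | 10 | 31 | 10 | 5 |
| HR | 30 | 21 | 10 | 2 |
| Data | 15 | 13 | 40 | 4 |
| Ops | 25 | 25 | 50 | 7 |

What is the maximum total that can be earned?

2450

Rank every tier by rate: Sales/tier1 31 > QA/tier1 30 > Ops/tier1 25 > HR/tier1 21 > QA/tier2 20 > Data/tier1 13 > Ops/tier2 7 > Sales/tier2 5 > Data/tier2 4 > HR/tier2 2.
Fill Sales tier1 block (10 at 31) — 80 left.
Fill QA tier1 block (40 at 30) — 40 left.
Fill Ops tier1 block (25 at 25) — 15 left.
HR/tier1: +15 of 30 at 21; pool empty.
Total = 31×10 + 30×40 + 25×25 + 21×15 = 2450.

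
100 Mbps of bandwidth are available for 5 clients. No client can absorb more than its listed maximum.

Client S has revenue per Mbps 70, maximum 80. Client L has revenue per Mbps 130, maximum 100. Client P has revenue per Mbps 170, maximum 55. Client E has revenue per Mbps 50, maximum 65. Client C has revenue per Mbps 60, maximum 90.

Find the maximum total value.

Rank by revenue per Mbps: Client P 170 > Client L 130 > Client S 70 > Client C 60 > Client E 50.
Give Client P 55 to hit its cap of 55 — 45 left.
Client L has room for 100 but only 45 remain, so it gets 45.
Total = 130×45 + 170×55 = 15200.

15200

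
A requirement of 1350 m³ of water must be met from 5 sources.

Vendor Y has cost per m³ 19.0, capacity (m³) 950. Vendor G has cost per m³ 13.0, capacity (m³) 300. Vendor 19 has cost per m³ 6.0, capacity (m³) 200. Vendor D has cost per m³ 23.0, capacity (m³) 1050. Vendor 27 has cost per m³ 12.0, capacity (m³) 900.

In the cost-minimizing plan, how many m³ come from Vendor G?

250

Cheapest first:
Vendor 19 (6.0): use full 200 → 1150 m³ to go.
Vendor 27 (12.0): use full 900 → 250 m³ to go.
Vendor G at 13.0: take 250 of its 300 → requirement met.
Vendor Y, Vendor D: unused.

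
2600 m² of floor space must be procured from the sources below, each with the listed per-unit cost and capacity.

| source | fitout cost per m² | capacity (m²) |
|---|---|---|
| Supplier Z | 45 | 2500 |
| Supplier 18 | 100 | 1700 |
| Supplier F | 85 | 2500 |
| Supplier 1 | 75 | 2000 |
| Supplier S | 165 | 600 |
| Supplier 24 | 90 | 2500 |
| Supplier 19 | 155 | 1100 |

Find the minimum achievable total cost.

120000

Cheapest first:
Take 2500 from Supplier Z at 45 ; need 100 more.
Supplier 1 at 75: take 100 of its 2000 ; requirement met.
Supplier F, Supplier 24, Supplier 18, Supplier 19, Supplier S: unused.
Cost = 2500×45 + 100×75 = 120000.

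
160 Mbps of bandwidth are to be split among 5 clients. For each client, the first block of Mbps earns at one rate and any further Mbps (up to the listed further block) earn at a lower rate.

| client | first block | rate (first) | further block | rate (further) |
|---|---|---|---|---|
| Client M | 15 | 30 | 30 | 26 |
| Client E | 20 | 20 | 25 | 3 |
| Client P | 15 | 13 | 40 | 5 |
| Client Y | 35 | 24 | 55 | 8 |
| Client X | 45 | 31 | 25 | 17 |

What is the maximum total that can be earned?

4120

Rank every tier by rate: Client X/tier1 31 > Client M/tier1 30 > Client M/tier2 26 > Client Y/tier1 24 > Client E/tier1 20 > Client X/tier2 17 > Client P/tier1 13 > Client Y/tier2 8 > Client P/tier2 5 > Client E/tier2 3.
Client X tier1 at 31: fill all 45 → 115 left.
Fill Client M tier1 block (15 at 30) → 100 left.
Client M/tier2 (26): +30 → 70 left.
Fill Client Y tier1 block (35 at 24) → 35 left.
Fill Client E tier1 block (20 at 20) → 15 left.
15 remain; put them into Client X tier2 at 17.
Total = 31×45 + 30×15 + 26×30 + 24×35 + 20×20 + 17×15 = 4120.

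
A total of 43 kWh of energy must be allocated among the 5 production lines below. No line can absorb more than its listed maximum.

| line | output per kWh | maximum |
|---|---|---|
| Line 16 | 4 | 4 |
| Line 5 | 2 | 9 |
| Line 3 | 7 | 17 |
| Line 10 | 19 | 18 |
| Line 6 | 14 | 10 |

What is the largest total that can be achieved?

Rank by output per kWh: Line 10 19 > Line 6 14 > Line 3 7 > Line 16 4 > Line 5 2.
Line 10: +18 to 18 (cap) ; 25 left.
Give Line 6 10 to hit its cap of 10 ; 15 left.
Line 3: +15 (room for 17) → 15. Pool exhausted.
Total = 7×15 + 19×18 + 14×10 = 587.

587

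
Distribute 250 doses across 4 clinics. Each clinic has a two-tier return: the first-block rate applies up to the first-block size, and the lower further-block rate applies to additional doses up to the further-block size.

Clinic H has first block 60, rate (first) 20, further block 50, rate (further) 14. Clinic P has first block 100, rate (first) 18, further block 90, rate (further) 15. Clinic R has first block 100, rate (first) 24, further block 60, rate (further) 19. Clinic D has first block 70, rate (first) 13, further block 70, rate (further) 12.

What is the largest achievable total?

Rank every tier by rate: Clinic R/tier1 24 > Clinic H/tier1 20 > Clinic R/tier2 19 > Clinic P/tier1 18 > Clinic P/tier2 15 > Clinic H/tier2 14 > Clinic D/tier1 13 > Clinic D/tier2 12.
Fill Clinic R tier1 block (100 at 24) — 150 left.
Clinic H/tier1 (20): +60 — 90 left.
Clinic R/tier2 (19): +60 — 30 left.
Clinic P/tier1: +30 of 100 at 18; pool empty.
Total = 24×100 + 20×60 + 19×60 + 18×30 = 5280.

5280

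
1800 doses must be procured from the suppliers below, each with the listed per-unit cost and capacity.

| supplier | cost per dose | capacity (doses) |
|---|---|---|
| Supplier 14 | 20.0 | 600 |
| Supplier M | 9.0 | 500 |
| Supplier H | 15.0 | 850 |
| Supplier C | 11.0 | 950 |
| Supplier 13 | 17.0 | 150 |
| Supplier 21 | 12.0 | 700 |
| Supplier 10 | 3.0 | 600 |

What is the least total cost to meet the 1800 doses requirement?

14000

Use suppliers in increasing cost order.
Supplier 10 (3.0): use full 600 — 1200 doses to go.
Supplier M (9.0): use full 500 — 700 doses to go.
Supplier C at 11.0: take 700 of its 950 — requirement met.
Supplier 21, Supplier H, Supplier 13, Supplier 14: unused.
Cost = 600×3.0 + 500×9.0 + 700×11.0 = 14000.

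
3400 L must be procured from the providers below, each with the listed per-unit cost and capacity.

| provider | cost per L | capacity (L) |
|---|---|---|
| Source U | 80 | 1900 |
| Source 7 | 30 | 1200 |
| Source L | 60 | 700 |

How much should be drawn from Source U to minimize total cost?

1500

Fill from the cheapest provider first.
Take 1200 from Source 7 at 30 → need 2200 more.
Source L (60): use full 700 → 1500 L to go.
Take 1500 from Source U at 80 to finish.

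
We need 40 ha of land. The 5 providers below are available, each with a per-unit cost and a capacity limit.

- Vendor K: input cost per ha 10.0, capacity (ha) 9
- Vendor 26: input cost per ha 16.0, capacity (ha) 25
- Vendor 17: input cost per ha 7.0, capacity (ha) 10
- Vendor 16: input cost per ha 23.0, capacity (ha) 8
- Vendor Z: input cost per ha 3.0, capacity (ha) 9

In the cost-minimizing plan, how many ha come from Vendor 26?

12

Cheapest first:
Vendor Z (3.0): use full 9 — 31 ha to go.
Vendor 17 (7.0): use full 10 — 21 ha to go.
Vendor K (10.0): use full 9 — 12 ha to go.
Vendor 26 (16.0): take the remaining 12 — done.
Vendor 16: unused.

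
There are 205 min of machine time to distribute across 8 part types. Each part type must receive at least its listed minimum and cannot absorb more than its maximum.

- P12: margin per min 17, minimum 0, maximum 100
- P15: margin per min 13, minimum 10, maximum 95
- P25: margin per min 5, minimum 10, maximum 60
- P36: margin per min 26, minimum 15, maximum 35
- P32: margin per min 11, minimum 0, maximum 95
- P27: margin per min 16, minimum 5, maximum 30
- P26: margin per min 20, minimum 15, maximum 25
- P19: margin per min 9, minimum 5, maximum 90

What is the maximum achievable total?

Meeting every minimum uses 0+10+10+15+0+5+15+5 = 60 min, leaving 145.
Rank by margin per min: P36 26 > P26 20 > P12 17 > P27 16 > P15 13 > P32 11 > P19 9 > P25 5.
P36: +20 to 35 (cap) ; 125 left.
P26: +10 to 25 (cap) ; 115 left.
P12 takes 100 more to reach its cap of 100 ; 15 left.
P27: +15 (room for 25) → 20. Pool exhausted.
Total = 17×100 + 13×10 + 5×10 + 26×35 + 16×20 + 20×25 + 9×5 = 3655.

3655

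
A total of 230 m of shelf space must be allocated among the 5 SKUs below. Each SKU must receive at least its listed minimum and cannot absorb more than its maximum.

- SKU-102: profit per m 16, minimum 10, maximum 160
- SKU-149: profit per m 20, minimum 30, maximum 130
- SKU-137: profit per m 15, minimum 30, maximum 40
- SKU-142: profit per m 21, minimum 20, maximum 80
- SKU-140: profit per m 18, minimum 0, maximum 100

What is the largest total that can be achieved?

4490

Meeting every minimum uses 10+30+30+20+0 = 90 m, leaving 140.
Rank by profit per m: SKU-142 21 > SKU-149 20 > SKU-140 18 > SKU-102 16 > SKU-137 15.
SKU-142: +60 to 80 (cap) ; 80 left.
SKU-149 has room for 100 more but only 80 remain, so it gets 110.
Total = 16×10 + 20×110 + 15×30 + 21×80 = 4490.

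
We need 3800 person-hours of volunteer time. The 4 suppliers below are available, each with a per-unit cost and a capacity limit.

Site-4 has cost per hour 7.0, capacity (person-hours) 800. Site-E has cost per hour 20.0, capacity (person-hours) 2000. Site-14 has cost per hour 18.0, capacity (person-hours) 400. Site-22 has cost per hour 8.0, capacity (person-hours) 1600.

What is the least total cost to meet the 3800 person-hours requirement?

Fill from the cheapest supplier first.
Take 800 from Site-4 at 7.0 ; need 3000 more.
Site-22 (8.0): use full 1600 ; 1400 person-hours to go.
Site-14 at 18.0: take all 400 person-hours ; 1000 still needed.
Take 1000 from Site-E at 20.0 to finish.
Cost = 800×7.0 + 1600×8.0 + 400×18.0 + 1000×20.0 = 45600.

45600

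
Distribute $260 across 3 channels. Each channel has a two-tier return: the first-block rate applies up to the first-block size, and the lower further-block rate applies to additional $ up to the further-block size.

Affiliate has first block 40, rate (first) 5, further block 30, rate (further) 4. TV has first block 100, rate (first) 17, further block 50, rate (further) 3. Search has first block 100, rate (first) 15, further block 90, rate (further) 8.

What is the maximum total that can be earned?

Treat each block as its own option and order by rate: TV/first 17 > Search/first 15 > Search/second 8 > Affiliate/first 5 > Affiliate/second 4 > TV/second 3.
Fill TV first block (100 at 17) — 160 left.
Search first at 15: fill all 100 — 60 left.
Search/second: +60 of 90 at 8; pool empty.
Total = 17×100 + 15×100 + 8×60 = 3680.

3680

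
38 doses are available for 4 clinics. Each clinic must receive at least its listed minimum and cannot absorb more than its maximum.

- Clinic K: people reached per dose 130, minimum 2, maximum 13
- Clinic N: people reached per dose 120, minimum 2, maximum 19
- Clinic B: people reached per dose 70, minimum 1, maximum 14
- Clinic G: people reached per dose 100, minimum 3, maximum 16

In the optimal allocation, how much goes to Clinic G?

Meeting every minimum uses 2+2+1+3 = 8 doses, leaving 30.
Rank by people reached per dose: Clinic K 130 > Clinic N 120 > Clinic G 100 > Clinic B 70.
Clinic K takes 11 more to reach its cap of 13 → 19 left.
Clinic N: +17 to 19 (cap) → 2 left.
Clinic G has room for 13 more but only 2 remain, so it gets 5.

5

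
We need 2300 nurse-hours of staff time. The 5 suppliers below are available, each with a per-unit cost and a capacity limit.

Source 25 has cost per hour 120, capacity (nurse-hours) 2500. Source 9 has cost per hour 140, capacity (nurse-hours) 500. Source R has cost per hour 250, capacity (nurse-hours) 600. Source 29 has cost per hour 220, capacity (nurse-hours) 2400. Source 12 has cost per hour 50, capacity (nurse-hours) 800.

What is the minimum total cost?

220000

Fill from the cheapest supplier first.
Take 800 from Source 12 at 50 ; need 1500 more.
Source 25 at 120: take 1500 of its 2500 ; requirement met.
Source 9, Source 29, Source R: unused.
Cost = 800×50 + 1500×120 = 220000.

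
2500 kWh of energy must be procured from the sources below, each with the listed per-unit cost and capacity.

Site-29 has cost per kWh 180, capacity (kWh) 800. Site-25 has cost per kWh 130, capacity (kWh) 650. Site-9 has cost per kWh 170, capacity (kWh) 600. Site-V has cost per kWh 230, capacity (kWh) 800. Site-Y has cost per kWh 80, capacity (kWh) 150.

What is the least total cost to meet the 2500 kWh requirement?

Cheapest first:
Site-Y at 80: take all 150 kWh ; 2350 still needed.
Site-25 (130): use full 650 ; 1700 kWh to go.
Take 600 from Site-9 at 170 ; need 1100 more.
Site-29 (180): use full 800 ; 300 kWh to go.
Take 300 from Site-V at 230 to finish.
Cost = 150×80 + 650×130 + 600×170 + 800×180 + 300×230 = 411500.

411500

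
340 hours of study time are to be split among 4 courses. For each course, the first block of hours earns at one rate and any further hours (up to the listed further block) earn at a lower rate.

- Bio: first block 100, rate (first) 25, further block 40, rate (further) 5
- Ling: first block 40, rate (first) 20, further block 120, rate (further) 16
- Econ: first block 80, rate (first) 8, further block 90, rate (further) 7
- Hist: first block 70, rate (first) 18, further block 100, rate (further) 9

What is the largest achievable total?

Order all 8 blocks by rate: Bio/T1 25 > Ling/T1 20 > Hist/T1 18 > Ling/T2 16 > Hist/T2 9 > Econ/T1 8 > Econ/T2 7 > Bio/T2 5.
Bio T1 at 25: fill all 100 — 240 left.
Ling T1 at 20: fill all 40 — 200 left.
Fill Hist T1 block (70 at 18) — 130 left.
Fill Ling T2 block (120 at 16) — 10 left.
Hist/T2: +10 of 100 at 9; pool empty.
Total = 25×100 + 20×40 + 18×70 + 16×120 + 9×10 = 6570.

6570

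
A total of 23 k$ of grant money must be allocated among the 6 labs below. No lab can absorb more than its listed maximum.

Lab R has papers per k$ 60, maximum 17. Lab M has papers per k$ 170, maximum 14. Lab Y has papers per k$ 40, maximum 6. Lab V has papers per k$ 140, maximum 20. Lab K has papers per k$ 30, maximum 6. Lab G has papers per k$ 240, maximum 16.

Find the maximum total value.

Rank by papers per k$: Lab G 240 > Lab M 170 > Lab V 140 > Lab R 60 > Lab Y 40 > Lab K 30.
Lab G takes 16 to reach its cap of 16 — 7 left.
Only 7 left; Lab M takes them to reach 7.
Total = 170×7 + 240×16 = 5030.

5030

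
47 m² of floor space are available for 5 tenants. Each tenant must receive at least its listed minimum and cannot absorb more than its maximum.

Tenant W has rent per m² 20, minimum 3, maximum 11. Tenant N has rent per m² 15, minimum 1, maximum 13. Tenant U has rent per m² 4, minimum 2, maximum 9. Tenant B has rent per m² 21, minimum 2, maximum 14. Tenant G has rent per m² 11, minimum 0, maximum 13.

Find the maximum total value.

794

Meeting every minimum uses 3+1+2+2+0 = 8 m², leaving 39.
Order the tenants by rent per m²: Tenant B 21 > Tenant W 20 > Tenant N 15 > Tenant G 11 > Tenant U 4.
Tenant B: +12 to 14 (cap) → 27 left.
Tenant W takes 8 more to reach its cap of 11 → 19 left.
Tenant N: +12 to 13 (cap) → 7 left.
Tenant G: +7 (room for 13) → 7. Pool exhausted.
Total = 20×11 + 15×13 + 4×2 + 21×14 + 11×7 = 794.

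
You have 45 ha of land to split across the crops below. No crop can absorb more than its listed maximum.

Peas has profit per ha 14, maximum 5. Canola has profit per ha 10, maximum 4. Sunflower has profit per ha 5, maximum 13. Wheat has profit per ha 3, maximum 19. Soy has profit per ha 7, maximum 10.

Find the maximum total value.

Rank by profit per ha: Peas 14 > Canola 10 > Soy 7 > Sunflower 5 > Wheat 3.
Peas: +5 to 5 (cap) — 40 left.
Canola takes 4 to reach its cap of 4 — 36 left.
Soy takes 10 to reach its cap of 10 — 26 left.
Sunflower takes 13 to reach its cap of 13 — 13 left.
Wheat: +13 (room for 19) → 13. Pool exhausted.
Total = 14×5 + 10×4 + 5×13 + 3×13 + 7×10 = 284.

284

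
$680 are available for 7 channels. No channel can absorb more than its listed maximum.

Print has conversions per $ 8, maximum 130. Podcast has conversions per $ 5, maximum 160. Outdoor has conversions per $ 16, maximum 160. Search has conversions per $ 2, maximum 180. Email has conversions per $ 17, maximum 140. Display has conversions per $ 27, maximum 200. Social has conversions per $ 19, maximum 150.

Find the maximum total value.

13430

Order the channels by conversions per $: Display 27 > Social 19 > Email 17 > Outdoor 16 > Print 8 > Podcast 5 > Search 2.
Display: +200 to 200 (cap) — 480 left.
Social: +150 to 150 (cap) — 330 left.
Email takes 140 to reach its cap of 140 — 190 left.
Outdoor takes 160 to reach its cap of 160 — 30 left.
Print: +30 (room for 130) → 30. Pool exhausted.
Total = 8×30 + 16×160 + 17×140 + 27×200 + 19×150 = 13430.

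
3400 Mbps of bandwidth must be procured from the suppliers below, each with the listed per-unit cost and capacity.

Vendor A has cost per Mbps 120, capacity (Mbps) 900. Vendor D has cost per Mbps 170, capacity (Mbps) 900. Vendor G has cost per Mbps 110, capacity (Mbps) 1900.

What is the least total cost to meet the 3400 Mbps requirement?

419000

Fill from the cheapest supplier first.
Vendor G at 110: take all 1900 Mbps ; 1500 still needed.
Vendor A at 120: take all 900 Mbps ; 600 still needed.
Vendor D (170): take the remaining 600 ; done.
Cost = 1900×110 + 900×120 + 600×170 = 419000.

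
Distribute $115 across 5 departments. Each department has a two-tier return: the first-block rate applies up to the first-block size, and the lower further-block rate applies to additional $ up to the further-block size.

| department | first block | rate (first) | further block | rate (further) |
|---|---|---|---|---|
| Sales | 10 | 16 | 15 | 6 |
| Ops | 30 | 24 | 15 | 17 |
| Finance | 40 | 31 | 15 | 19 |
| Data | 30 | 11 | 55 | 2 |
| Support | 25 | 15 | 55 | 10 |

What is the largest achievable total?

2735

Rank every tier by rate: Finance/tier1 31 > Ops/tier1 24 > Finance/tier2 19 > Ops/tier2 17 > Sales/tier1 16 > Support/tier1 15 > Data/tier1 11 > Support/tier2 10 > Sales/tier2 6 > Data/tier2 2.
Finance/tier1 (31): +40 — 75 left.
Ops/tier1 (24): +30 — 45 left.
Fill Finance tier2 block (15 at 19) — 30 left.
Fill Ops tier2 block (15 at 17) — 15 left.
Sales/tier1 (16): +10 — 5 left.
5 remain; put them into Support tier1 at 15.
Total = 31×40 + 24×30 + 19×15 + 17×15 + 16×10 + 15×5 = 2735.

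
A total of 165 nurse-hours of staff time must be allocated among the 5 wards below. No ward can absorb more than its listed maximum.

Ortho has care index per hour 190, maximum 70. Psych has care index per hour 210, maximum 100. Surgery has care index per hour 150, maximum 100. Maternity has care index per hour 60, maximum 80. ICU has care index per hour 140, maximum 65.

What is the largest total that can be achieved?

33350

Rank by care index per hour: Psych 210 > Ortho 190 > Surgery 150 > ICU 140 > Maternity 60.
Psych: +100 to 100 (cap) ; 65 left.
Only 65 left; Ortho takes them to reach 65.
Total = 190×65 + 210×100 = 33350.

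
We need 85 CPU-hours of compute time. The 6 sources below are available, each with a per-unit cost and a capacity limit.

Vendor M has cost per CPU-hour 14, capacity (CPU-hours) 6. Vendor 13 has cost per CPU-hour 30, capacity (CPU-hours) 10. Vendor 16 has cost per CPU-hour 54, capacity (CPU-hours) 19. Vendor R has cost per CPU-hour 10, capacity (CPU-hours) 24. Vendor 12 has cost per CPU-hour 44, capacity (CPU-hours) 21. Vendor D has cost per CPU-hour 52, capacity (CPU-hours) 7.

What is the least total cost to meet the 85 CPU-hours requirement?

Use sources in increasing cost order.
Vendor R at 10: take all 24 CPU-hours ; 61 still needed.
Vendor M at 14: take all 6 CPU-hours ; 55 still needed.
Take 10 from Vendor 13 at 30 ; need 45 more.
Vendor 12 at 44: take all 21 CPU-hours ; 24 still needed.
Vendor D (52): use full 7 ; 17 CPU-hours to go.
Vendor 16 at 54: take 17 of its 19 ; requirement met.
Cost = 24×10 + 6×14 + 10×30 + 21×44 + 7×52 + 17×54 = 2830.

2830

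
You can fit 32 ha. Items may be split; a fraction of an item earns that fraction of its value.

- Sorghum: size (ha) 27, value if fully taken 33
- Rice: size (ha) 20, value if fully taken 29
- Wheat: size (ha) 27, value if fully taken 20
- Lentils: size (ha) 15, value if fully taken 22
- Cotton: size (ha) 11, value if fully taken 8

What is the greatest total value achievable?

Rank by value-to-size ratio: Lentils 22/15≈1.47, Rice 29/20≈1.45, Sorghum 33/27≈1.22, Wheat 20/27≈0.741, Cotton 8/11≈0.727.
All 15 ha of Lentils fit (value 22) — 17 remain.
Only 17 ha remain; take 17/20 of Rice for value 29×17/20 = 24.65.
Total value = 46.65.

46.65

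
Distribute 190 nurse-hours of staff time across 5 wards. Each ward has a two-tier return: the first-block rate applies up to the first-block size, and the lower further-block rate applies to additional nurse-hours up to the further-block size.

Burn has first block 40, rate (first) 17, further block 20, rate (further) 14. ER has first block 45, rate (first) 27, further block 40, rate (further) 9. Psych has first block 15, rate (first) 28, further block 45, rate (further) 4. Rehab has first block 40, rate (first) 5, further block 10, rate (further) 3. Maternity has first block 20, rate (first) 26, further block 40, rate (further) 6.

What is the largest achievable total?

3535

Treat each block as its own option and order by rate: Psych/first 28 > ER/first 27 > Maternity/first 26 > Burn/first 17 > Burn/second 14 > ER/second 9 > Maternity/second 6 > Rehab/first 5 > Psych/second 4 > Rehab/second 3.
Fill Psych first block (15 at 28) ; 175 left.
ER first at 27: fill all 45 ; 130 left.
Maternity/first (26): +20 ; 110 left.
Fill Burn first block (40 at 17) ; 70 left.
Burn second at 14: fill all 20 ; 50 left.
ER/second (9): +40 ; 10 left.
Maternity/second: +10 of 40 at 6; pool empty.
Total = 28×15 + 27×45 + 26×20 + 17×40 + 14×20 + 9×40 + 6×10 = 3535.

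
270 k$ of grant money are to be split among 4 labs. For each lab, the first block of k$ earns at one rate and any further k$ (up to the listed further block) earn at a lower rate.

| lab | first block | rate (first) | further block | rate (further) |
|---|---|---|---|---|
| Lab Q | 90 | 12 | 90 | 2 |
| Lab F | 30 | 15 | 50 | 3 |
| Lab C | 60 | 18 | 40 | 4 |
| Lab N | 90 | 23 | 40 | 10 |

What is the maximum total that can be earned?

4680

Rank every tier by rate: Lab N/T1 23 > Lab C/T1 18 > Lab F/T1 15 > Lab Q/T1 12 > Lab N/T2 10 > Lab C/T2 4 > Lab F/T2 3 > Lab Q/T2 2.
Fill Lab N T1 block (90 at 23) → 180 left.
Lab C/T1 (18): +60 → 120 left.
Lab F T1 at 15: fill all 30 → 90 left.
Lab Q/T1 (12): +90 → 0 left.
Total = 23×90 + 18×60 + 15×30 + 12×90 = 4680.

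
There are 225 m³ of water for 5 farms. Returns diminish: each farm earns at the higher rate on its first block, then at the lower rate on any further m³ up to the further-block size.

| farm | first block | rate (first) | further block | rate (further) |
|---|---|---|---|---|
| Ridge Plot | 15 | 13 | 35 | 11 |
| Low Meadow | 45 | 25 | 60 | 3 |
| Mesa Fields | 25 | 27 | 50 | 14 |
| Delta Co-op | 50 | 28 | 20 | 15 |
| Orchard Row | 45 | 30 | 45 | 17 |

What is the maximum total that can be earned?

Order all 10 blocks by rate: Orchard Row/tier1 30 > Delta Co-op/tier1 28 > Mesa Fields/tier1 27 > Low Meadow/tier1 25 > Orchard Row/tier2 17 > Delta Co-op/tier2 15 > Mesa Fields/tier2 14 > Ridge Plot/tier1 13 > Ridge Plot/tier2 11 > Low Meadow/tier2 3.
Fill Orchard Row tier1 block (45 at 30) → 180 left.
Fill Delta Co-op tier1 block (50 at 28) → 130 left.
Mesa Fields tier1 at 27: fill all 25 → 105 left.
Low Meadow/tier1 (25): +45 → 60 left.
Orchard Row/tier2 (17): +45 → 15 left.
Delta Co-op/tier2: +15 of 20 at 15; pool empty.
Total = 30×45 + 28×50 + 27×25 + 25×45 + 17×45 + 15×15 = 5540.

5540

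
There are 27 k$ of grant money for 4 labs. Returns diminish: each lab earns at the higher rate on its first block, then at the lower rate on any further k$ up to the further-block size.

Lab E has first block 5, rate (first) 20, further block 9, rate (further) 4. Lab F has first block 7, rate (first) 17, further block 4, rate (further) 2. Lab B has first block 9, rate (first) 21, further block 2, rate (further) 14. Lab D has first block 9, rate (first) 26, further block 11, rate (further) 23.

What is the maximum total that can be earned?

Treat each block as its own option and order by rate: Lab D/first 26 > Lab D/second 23 > Lab B/first 21 > Lab E/first 20 > Lab F/first 17 > Lab B/second 14 > Lab E/second 4 > Lab F/second 2.
Lab D first at 26: fill all 9 → 18 left.
Lab D/second (23): +11 → 7 left.
7 remain; put them into Lab B first at 21.
Total = 26×9 + 23×11 + 21×7 = 634.

634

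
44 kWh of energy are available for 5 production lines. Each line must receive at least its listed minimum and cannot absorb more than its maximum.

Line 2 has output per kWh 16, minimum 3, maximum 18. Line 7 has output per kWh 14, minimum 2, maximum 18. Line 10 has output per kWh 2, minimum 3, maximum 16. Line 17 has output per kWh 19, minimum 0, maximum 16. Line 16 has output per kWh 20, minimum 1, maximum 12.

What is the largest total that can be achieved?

754

Meeting every minimum uses 3+2+3+0+1 = 9 kWh, leaving 35.
Rank by output per kWh: Line 16 20 > Line 17 19 > Line 2 16 > Line 7 14 > Line 10 2.
Line 16 takes 11 more to reach its cap of 12 ; 24 left.
Line 17 takes 16 more to reach its cap of 16 ; 8 left.
Only 8 left; Line 2 takes them to reach 11.
Total = 16×11 + 14×2 + 2×3 + 19×16 + 20×12 = 754.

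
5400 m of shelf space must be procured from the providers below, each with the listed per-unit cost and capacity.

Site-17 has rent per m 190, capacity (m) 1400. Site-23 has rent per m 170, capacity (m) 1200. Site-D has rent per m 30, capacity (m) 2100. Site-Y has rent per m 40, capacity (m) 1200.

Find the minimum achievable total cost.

486000

Fill from the cheapest provider first.
Site-D at 30: take all 2100 m — 3300 still needed.
Site-Y at 40: take all 1200 m — 2100 still needed.
Take 1200 from Site-23 at 170 — need 900 more.
Site-17 (190): take the remaining 900 — done.
Cost = 2100×30 + 1200×40 + 1200×170 + 900×190 = 486000.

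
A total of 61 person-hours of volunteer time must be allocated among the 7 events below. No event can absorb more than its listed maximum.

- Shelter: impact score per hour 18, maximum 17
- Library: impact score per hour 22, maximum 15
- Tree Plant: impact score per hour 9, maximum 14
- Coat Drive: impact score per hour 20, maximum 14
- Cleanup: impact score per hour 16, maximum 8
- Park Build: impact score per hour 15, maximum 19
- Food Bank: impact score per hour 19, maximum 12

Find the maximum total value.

Rank by impact score per hour: Library 22 > Coat Drive 20 > Food Bank 19 > Shelter 18 > Cleanup 16 > Park Build 15 > Tree Plant 9.
Library takes 15 to reach its cap of 15 → 46 left.
Coat Drive takes 14 to reach its cap of 14 → 32 left.
Food Bank takes 12 to reach its cap of 12 → 20 left.
Shelter takes 17 to reach its cap of 17 → 3 left.
Cleanup: +3 (room for 8) → 3. Pool exhausted.
Total = 18×17 + 22×15 + 20×14 + 16×3 + 19×12 = 1192.

1192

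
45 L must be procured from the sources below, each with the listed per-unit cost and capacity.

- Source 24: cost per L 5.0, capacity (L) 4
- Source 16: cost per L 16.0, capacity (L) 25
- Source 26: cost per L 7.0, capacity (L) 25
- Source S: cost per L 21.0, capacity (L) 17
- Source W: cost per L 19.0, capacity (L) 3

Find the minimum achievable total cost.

Use sources in increasing cost order.
Take 4 from Source 24 at 5.0 ; need 41 more.
Take 25 from Source 26 at 7.0 ; need 16 more.
Source 16 (16.0): take the remaining 16 ; done.
Source W, Source S: unused.
Cost = 4×5.0 + 25×7.0 + 16×16.0 = 451.

451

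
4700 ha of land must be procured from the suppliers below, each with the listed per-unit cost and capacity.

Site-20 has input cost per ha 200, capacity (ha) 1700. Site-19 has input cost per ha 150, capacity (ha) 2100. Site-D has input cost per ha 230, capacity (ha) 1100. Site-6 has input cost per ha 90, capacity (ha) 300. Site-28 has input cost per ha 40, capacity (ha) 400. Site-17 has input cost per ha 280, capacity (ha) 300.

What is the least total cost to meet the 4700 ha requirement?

744000

Cheapest first:
Site-28 at 40: take all 400 ha — 4300 still needed.
Take 300 from Site-6 at 90 — need 4000 more.
Site-19 (150): use full 2100 — 1900 ha to go.
Site-20 (200): use full 1700 — 200 ha to go.
Site-D (230): take the remaining 200 — done.
Site-17: unused.
Cost = 400×40 + 300×90 + 2100×150 + 1700×200 + 200×230 = 744000.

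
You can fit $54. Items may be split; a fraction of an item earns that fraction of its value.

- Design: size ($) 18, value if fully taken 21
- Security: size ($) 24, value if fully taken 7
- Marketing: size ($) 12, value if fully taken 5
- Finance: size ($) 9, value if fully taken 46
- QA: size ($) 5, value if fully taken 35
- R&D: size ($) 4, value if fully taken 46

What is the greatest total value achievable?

Rank by value-to-size ratio: R&D 46/4≈11.5, QA 35/5≈7, Finance 46/9≈5.11, Design 21/18≈1.17, Marketing 5/12≈0.417, Security 7/24≈0.292.
R&D: take in full, 4 $ for value 46 — 50 left.
Take all of QA (5 $, value 35) — 45 $ left.
All 9 $ of Finance fit (value 46) — 36 remain.
Design: take in full, 18 $ for value 21 — 18 left.
Marketing: take in full, 12 $ for value 5 — 6 left.
6 $ left: a 6/24 share of Security gives 7×6/24 = 1.75.
Total value = 154.75.

154.75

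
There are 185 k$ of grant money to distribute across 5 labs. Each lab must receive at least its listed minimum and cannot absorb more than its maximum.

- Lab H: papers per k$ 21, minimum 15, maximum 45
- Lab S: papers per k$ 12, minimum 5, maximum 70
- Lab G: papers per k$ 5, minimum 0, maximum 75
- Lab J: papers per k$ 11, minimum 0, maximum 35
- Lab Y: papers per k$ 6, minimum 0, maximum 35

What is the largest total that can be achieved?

2380

Meeting every minimum uses 15+5+0+0+0 = 20 k$, leaving 165.
Highest papers per k$ first: Lab H 21 > Lab S 12 > Lab J 11 > Lab Y 6 > Lab G 5.
Lab H takes 30 more to reach its cap of 45 → 135 left.
Give Lab S 65 more to hit its cap of 70 → 70 left.
Give Lab J 35 more to hit its cap of 35 → 35 left.
Lab Y: +35 to 35 (cap) → 0 left.
Total = 21×45 + 12×70 + 11×35 + 6×35 = 2380.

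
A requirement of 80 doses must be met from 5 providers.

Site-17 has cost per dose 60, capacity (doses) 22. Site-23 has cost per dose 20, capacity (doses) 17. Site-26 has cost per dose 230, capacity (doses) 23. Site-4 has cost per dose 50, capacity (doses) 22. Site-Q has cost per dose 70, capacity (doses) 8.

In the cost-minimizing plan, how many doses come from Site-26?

Cheapest first:
Take 17 from Site-23 at 20 — need 63 more.
Site-4 at 50: take all 22 doses — 41 still needed.
Take 22 from Site-17 at 60 — need 19 more.
Site-Q (70): use full 8 — 11 doses to go.
Site-26 (230): take the remaining 11 — done.

11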